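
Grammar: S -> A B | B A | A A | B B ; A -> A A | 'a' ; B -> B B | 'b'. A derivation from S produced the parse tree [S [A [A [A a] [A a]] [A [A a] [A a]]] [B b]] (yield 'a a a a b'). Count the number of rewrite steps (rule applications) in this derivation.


Every bracketed nonterminal node [X ...] in the tree is produced by exactly one rule application.
Reading the tree off as a leftmost derivation:
  Step 1: S  =>  A B   (applied S -> A B)
  Step 2: A B  =>  A A B   (applied A -> A A)
  Step 3: A A B  =>  A A A B   (applied A -> A A)
  Step 4: A A A B  =>  a A A B   (applied A -> a)
  Step 5: a A A B  =>  a a A B   (applied A -> a)
  Step 6: a a A B  =>  a a A A B   (applied A -> A A)
  Step 7: a a A A B  =>  a a a A B   (applied A -> a)
  Step 8: a a a A B  =>  a a a a B   (applied A -> a)
  Step 9: a a a a B  =>  a a a a b   (applied B -> b)
Final yield: a a a a b
Total rewrite steps: 9

9


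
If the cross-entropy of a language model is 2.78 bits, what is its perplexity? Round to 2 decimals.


Perplexity formula: PP = 2^H
H = 2.78
PP = 2^2.78
Decompose: 2^2.78 = 2^2 * 2^0.78
2^2 = 4, 2^0.78 ~ 1.7171309
PP ~ 4 * 1.7171309 = 6.8685236
Rounded to 2 decimals: 6.87

6.87


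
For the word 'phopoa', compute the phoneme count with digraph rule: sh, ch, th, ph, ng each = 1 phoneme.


Parsing 'phopoa' greedily, digraphs first:
  'ph' -> digraph (1 consonant phoneme) (phonemes so far: 1)
  'o' -> vowel phoneme (phonemes so far: 2)
  'p' -> consonant phoneme (phonemes so far: 3)
  'o' -> vowel phoneme (phonemes so far: 4)
  'a' -> vowel phoneme (phonemes so far: 5)
Total phonemes: 5

5


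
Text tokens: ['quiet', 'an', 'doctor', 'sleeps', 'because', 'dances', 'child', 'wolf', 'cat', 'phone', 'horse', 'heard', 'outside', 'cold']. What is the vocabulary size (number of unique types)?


Listing all tokens and tracking unique types:
  Token 1: 'quiet' -> NEW (unique so far: 1)
  Token 2: 'an' -> NEW (unique so far: 2)
  Token 3: 'doctor' -> NEW (unique so far: 3)
  Token 4: 'sleeps' -> NEW (unique so far: 4)
  Token 5: 'because' -> NEW (unique so far: 5)
  Token 6: 'dances' -> NEW (unique so far: 6)
  Token 7: 'child' -> NEW (unique so far: 7)
  Token 8: 'wolf' -> NEW (unique so far: 8)
  Token 9: 'cat' -> NEW (unique so far: 9)
  Token 10: 'phone' -> NEW (unique so far: 10)
  Token 11: 'horse' -> NEW (unique so far: 11)
  Token 12: 'heard' -> NEW (unique so far: 12)
  Token 13: 'outside' -> NEW (unique so far: 13)
  Token 14: 'cold' -> NEW (unique so far: 14)
Unique types: ('an', 'because', 'cat', 'child', 'cold', 'dances', 'doctor', 'heard', 'horse', 'outside', 'phone', 'quiet', 'sleeps', 'wolf')
Vocabulary size: 14

14


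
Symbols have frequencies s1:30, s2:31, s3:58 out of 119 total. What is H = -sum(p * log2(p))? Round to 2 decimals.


Computing entropy H = -sum(p_i * log2(p_i)):
  s1: p = 30/119 = 0.2521, -p*log2(p) = 0.5012
  s2: p = 31/119 = 0.2605, -p*log2(p) = 0.5055
  s3: p = 58/119 = 0.4874, -p*log2(p) = 0.5053
H = sum of terms = 1.5120
Rounded to 2 decimals: 1.51

1.51


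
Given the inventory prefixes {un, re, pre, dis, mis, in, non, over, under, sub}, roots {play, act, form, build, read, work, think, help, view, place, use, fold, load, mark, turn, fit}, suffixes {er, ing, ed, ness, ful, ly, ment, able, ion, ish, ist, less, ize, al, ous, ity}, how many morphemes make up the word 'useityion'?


Segmenting 'useityion' against the inventory:
  'use' -> root (morpheme 1)
  'ity' -> suffix (morpheme 2)
  'ion' -> suffix (morpheme 3)
Total morphemes: 3

3


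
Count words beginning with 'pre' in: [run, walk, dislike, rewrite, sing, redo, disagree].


Checking each word for prefix 'pre':
  'run' -> no (count: 0)
  'walk' -> no (count: 0)
  'dislike' -> no (count: 0)
  'rewrite' -> no (count: 0)
  'sing' -> no (count: 0)
  'redo' -> no (count: 0)
  'disagree' -> no (count: 0)
Total with prefix 'pre': 0

0


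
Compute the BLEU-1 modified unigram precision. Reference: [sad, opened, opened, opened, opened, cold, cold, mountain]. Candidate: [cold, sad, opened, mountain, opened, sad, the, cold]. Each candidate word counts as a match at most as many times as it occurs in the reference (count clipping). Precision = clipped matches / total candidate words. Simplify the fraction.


Reference word counts: {'cold': 2, 'mountain': 1, 'opened': 4, 'sad': 1}
Checking each candidate word (with clipping):
  'cold' -> in reference (ref count 2, used 1/2) -> match (matches: 1)
  'sad' -> in reference (ref count 1, used 1/1) -> match (matches: 2)
  'opened' -> in reference (ref count 4, used 1/4) -> match (matches: 3)
  'mountain' -> in reference (ref count 1, used 1/1) -> match (matches: 4)
  'opened' -> in reference (ref count 4, used 2/4) -> match (matches: 5)
  'sad' -> ref count 1 already used up (1/1) -> clipped, no match (matches: 5)
  'the' -> not in reference -> no match (matches: 5)
  'cold' -> in reference (ref count 2, used 2/2) -> match (matches: 6)
Clipped matches: 6, Candidate length: 8
Precision = 6/8 = 3/4

3/4


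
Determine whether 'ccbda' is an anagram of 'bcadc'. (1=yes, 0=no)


Sort characters of 'ccbda': 'abccd'
Sort characters of 'bcadc': 'abccd'
Sorted forms match -> they ARE anagrams
Result: 1

1


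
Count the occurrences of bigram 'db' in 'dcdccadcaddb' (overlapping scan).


Scanning 'dcdccadcaddb' for bigram 'db':
  Position 0: 'dc' -> no
  Position 1: 'cd' -> no
  Position 2: 'dc' -> no
  Position 3: 'cc' -> no
  Position 4: 'ca' -> no
  Position 5: 'ad' -> no
  Position 6: 'dc' -> no
  Position 7: 'ca' -> no
  Position 8: 'ad' -> no
  Position 9: 'dd' -> no
  Position 10: 'db' -> MATCH
Total matches: 1

1


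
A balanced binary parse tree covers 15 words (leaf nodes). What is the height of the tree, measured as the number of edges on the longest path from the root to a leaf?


In a balanced binary tree with n leaves the deepest leaf is ceil(log2(n)) edges below the root.
log2(15) = 3.9069
ceil(3.9069) = 4
height (edges) = 4

4


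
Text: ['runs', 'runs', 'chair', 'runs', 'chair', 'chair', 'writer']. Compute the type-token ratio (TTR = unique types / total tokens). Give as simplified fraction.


Tokens: 7
Unique types: ('chair', 'runs', 'writer') = 3
TTR = 3/7
Already in lowest terms.

3/7


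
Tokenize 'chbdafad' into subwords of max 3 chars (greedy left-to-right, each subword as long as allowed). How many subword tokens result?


'chbdafad' has 8 characters.
Chunking with max size 3:
  Chunk 1: 'chb' (positions 0-2)
  Chunk 2: 'daf' (positions 3-5)
  Chunk 3: 'ad' (positions 6-7)
Total chunks: ceil(8 / 3) = 3

3


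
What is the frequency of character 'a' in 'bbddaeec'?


Scanning 'bbddaeec' for 'a':
  Position 4: 'a' -> MATCH (count: 1)
Total occurrences of 'a': 1

1


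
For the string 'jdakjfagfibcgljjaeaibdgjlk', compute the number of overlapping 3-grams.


String 'jdakjfagfibcgljjaeaibdgjlk' has length L = 26.
Number of overlapping n-grams = L - n + 1
Substituting: 26 - 3 + 1 = 24

24


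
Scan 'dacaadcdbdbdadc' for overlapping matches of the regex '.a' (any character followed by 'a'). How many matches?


Pattern: .a means any character followed by 'a'.
Scanning 'dacaadcdbdbdadc' position-by-position:
  Pos 0: window 'da' -> MATCH
  Pos 1: window 'ac' -> no
  Pos 2: window 'ca' -> MATCH
  Pos 3: window 'aa' -> MATCH
  Pos 4: window 'ad' -> no
  Pos 5: window 'dc' -> no
  Pos 6: window 'cd' -> no
  Pos 7: window 'db' -> no
  Pos 8: window 'bd' -> no
  Pos 9: window 'db' -> no
  Pos 10: window 'bd' -> no
  Pos 11: window 'da' -> MATCH
  Pos 12: window 'ad' -> no
  Pos 13: window 'dc' -> no
  Pos 14: window 'c' -> no
Total matches: 4

4


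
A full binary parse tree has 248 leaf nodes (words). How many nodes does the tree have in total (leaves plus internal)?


Leaf nodes (terminals): 248
Internal nodes = n - 1 = 248 - 1 = 247
Total = leaves + internal = 248 + 247 = 495

495


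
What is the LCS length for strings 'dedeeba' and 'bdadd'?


DP table for LCS of 'dedeeba' and 'bdadd':
       b  d  a  d  d
    0  0  0  0  0  0
  d 0  0  1  1  1  1
  e 0  0  1  1  1  1
  d 0  0  1  1  2  2
  e 0  0  1  1  2  2
  e 0  0  1  1  2  2
  b 0  1  1  1  2  2
  a 0  1  1  2  2  2
LCS: 'dd'
LCS length = 2

2


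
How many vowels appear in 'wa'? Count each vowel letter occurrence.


Scanning each character of 'wa':
  Position 1: 'w' -> consonant (running count: 0)
  Position 2: 'a' -> vowel (running count: 1)
Total vowels: 1

1


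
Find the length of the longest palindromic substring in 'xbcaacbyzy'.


Scanning 'xbcaacbyzy' for palindromic substrings.
Substring at positions 1-6: 'bcaacb'.
Check: reverse('bcaacb') = 'bcaacb' -> palindrome confirmed.
Neighbouring characters ('x' / 'y') break symmetry, so it cannot extend further.
No longer palindromic substring exists; longest length = 6

6


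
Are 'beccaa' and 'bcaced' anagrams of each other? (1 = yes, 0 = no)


Sort characters of 'beccaa': 'aabcce'
Sort characters of 'bcaced': 'abccde'
Sorted forms differ -> they are NOT anagrams
Result: 0

0


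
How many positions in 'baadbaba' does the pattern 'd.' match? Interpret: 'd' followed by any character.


Pattern: d. means 'd' followed by any character.
Scanning 'baadbaba' position-by-position:
  Pos 0: window 'ba' -> no
  Pos 1: window 'aa' -> no
  Pos 2: window 'ad' -> no
  Pos 3: window 'db' -> MATCH
  Pos 4: window 'ba' -> no
  Pos 5: window 'ab' -> no
  Pos 6: window 'ba' -> no
  Pos 7: window 'a' -> no
Total matches: 1

1


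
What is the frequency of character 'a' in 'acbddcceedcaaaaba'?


Scanning 'acbddcceedcaaaaba' for 'a':
  Position 0: 'a' -> MATCH (count: 1)
  Position 11: 'a' -> MATCH (count: 2)
  Position 12: 'a' -> MATCH (count: 3)
  Position 13: 'a' -> MATCH (count: 4)
  Position 14: 'a' -> MATCH (count: 5)
  Position 16: 'a' -> MATCH (count: 6)
Total occurrences of 'a': 6

6


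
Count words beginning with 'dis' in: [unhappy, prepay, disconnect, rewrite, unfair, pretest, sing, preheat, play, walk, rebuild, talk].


Checking each word for prefix 'dis':
  'unhappy' -> no (count: 0)
  'prepay' -> no (count: 0)
  'disconnect' -> YES, starts with 'dis' (count: 1)
  'rewrite' -> no (count: 1)
  'unfair' -> no (count: 1)
  'pretest' -> no (count: 1)
  'sing' -> no (count: 1)
  'preheat' -> no (count: 1)
  'play' -> no (count: 1)
  'walk' -> no (count: 1)
  'rebuild' -> no (count: 1)
  'talk' -> no (count: 1)
Total with prefix 'dis': 1

1


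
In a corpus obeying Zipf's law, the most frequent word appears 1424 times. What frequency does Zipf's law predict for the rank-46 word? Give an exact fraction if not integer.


Zipf's law: freq(rank) = f1 / rank
f1 = 1424, rank = 46
freq = 1424 / 46
GCD(1424, 46) = 2
Simplified: 712/23

712/23


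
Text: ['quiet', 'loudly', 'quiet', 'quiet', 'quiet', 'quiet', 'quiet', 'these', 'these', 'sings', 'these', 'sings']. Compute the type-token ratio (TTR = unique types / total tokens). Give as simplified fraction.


Tokens: 12
Unique types: ('loudly', 'quiet', 'sings', 'these') = 4
TTR = 4/12
Simplify: divide both by 4 -> 1/3
TTR = 1/3

1/3


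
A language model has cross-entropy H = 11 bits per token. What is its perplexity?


Perplexity formula: PP = 2^H
H = 11
PP = 2^11
PP = 2^11 = 2048

2048


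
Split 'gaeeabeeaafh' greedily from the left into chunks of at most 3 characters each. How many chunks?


'gaeeabeeaafh' has 12 characters.
Chunking with max size 3:
  Chunk 1: 'gae' (positions 0-2)
  Chunk 2: 'eab' (positions 3-5)
  Chunk 3: 'eea' (positions 6-8)
  Chunk 4: 'afh' (positions 9-11)
Total chunks: ceil(12 / 3) = 4

4


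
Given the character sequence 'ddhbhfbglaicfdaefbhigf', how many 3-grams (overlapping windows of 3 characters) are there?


String 'ddhbhfbglaicfdaefbhigf' has length L = 22.
Number of overlapping n-grams = L - n + 1
Substituting: 22 - 3 + 1 = 20

20


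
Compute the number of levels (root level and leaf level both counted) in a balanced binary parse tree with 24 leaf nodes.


In a balanced binary tree with n leaves the deepest leaf is ceil(log2(n)) edges below the root,
so counting node levels inclusive of root and leaves gives ceil(log2(n)) + 1 levels.
log2(24) = 4.5850
ceil(4.5850) = 5
levels = 5 + 1 = 6

6


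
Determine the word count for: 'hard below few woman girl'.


Counting words by splitting on spaces:
  Word 1: 'hard'
  Word 2: 'below'
  Word 3: 'few'
  Word 4: 'woman'
  Word 5: 'girl'
Total words: 5

5


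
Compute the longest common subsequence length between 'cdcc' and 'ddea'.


DP table for LCS of 'cdcc' and 'ddea':
       d  d  e  a
    0  0  0  0  0
  c 0  0  0  0  0
  d 0  1  1  1  1
  c 0  1  1  1  1
  c 0  1  1  1  1
LCS: 'd'
LCS length = 1

1


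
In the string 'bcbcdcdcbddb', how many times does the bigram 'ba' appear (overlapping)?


Scanning 'bcbcdcdcbddb' for bigram 'ba':
  Position 0: 'bc' -> no
  Position 1: 'cb' -> no
  Position 2: 'bc' -> no
  Position 3: 'cd' -> no
  Position 4: 'dc' -> no
  Position 5: 'cd' -> no
  Position 6: 'dc' -> no
  Position 7: 'cb' -> no
  Position 8: 'bd' -> no
  Position 9: 'dd' -> no
  Position 10: 'db' -> no
Total matches: 0

0


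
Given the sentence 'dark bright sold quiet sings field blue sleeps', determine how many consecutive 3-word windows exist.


Word trigrams from [8] words:
  Trigram 1: (dark bright sold)
  Trigram 2: (bright sold quiet)
  Trigram 3: (sold quiet sings)
  Trigram 4: (quiet sings field)
  Trigram 5: (sings field blue)
  Trigram 6: (field blue sleeps)
Total word trigrams: 8 - 2 = 6

6


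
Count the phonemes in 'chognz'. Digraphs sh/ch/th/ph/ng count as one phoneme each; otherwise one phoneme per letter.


Parsing 'chognz' greedily, digraphs first:
  'ch' -> digraph (1 consonant phoneme) (phonemes so far: 1)
  'o' -> vowel phoneme (phonemes so far: 2)
  'g' -> consonant phoneme (phonemes so far: 3)
  'n' -> consonant phoneme (phonemes so far: 4)
  'z' -> consonant phoneme (phonemes so far: 5)
Total phonemes: 5

5


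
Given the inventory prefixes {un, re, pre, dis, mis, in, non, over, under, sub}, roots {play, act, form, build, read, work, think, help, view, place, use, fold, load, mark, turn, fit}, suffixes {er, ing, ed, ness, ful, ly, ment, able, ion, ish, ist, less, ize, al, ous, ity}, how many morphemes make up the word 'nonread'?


Segmenting 'nonread' against the inventory:
  'non' -> prefix (morpheme 1)
  'read' -> root (morpheme 2)
Total morphemes: 2

2


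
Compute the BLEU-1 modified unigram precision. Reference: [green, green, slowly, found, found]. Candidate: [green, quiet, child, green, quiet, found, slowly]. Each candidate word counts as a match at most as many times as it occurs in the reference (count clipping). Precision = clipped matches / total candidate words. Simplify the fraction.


Reference word counts: {'found': 2, 'green': 2, 'slowly': 1}
Checking each candidate word (with clipping):
  'green' -> in reference (ref count 2, used 1/2) -> match (matches: 1)
  'quiet' -> not in reference -> no match (matches: 1)
  'child' -> not in reference -> no match (matches: 1)
  'green' -> in reference (ref count 2, used 2/2) -> match (matches: 2)
  'quiet' -> not in reference -> no match (matches: 2)
  'found' -> in reference (ref count 2, used 1/2) -> match (matches: 3)
  'slowly' -> in reference (ref count 1, used 1/1) -> match (matches: 4)
Clipped matches: 4, Candidate length: 7
Precision = 4/7

4/7


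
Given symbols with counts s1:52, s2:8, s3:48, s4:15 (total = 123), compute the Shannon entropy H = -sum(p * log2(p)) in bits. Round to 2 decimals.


Computing entropy H = -sum(p_i * log2(p_i)):
  s1: p = 52/123 = 0.4228, -p*log2(p) = 0.5251
  s2: p = 8/123 = 0.0650, -p*log2(p) = 0.2564
  s3: p = 48/123 = 0.3902, -p*log2(p) = 0.5298
  s4: p = 15/123 = 0.1220, -p*log2(p) = 0.3702
H = sum of terms = 1.6815
Rounded to 2 decimals: 1.68

1.68


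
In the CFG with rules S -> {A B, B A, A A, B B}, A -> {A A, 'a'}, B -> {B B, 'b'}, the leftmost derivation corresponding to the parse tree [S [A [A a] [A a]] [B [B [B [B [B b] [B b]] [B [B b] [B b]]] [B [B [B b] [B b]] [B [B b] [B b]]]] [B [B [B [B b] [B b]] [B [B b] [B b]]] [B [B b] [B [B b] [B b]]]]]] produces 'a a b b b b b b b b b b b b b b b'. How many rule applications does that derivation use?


Every bracketed nonterminal node [X ...] in the tree is produced by exactly one rule application.
Reading the tree off as a leftmost derivation:
  Step 1: S  =>  A B   (applied S -> A B)
  Step 2: A B  =>  A A B   (applied A -> A A)
  Step 3: A A B  =>  a A B   (applied A -> a)
  Step 4: a A B  =>  a a B   (applied A -> a)
  Step 5: a a B  =>  a a B B   (applied B -> B B)
  Step 6: a a B B  =>  a a B B B   (applied B -> B B)
  Step 7: a a B B B  =>  a a B B B B   (applied B -> B B)
  Step 8: a a B B B B  =>  a a B B B B B   (applied B -> B B)
  Step 9: a a B B B B B  =>  a a b B B B B   (applied B -> b)
  Step 10: a a b B B B B  =>  a a b b B B B   (applied B -> b)
  Step 11: a a b b B B B  =>  a a b b B B B B   (applied B -> B B)
  Step 12: a a b b B B B B  =>  a a b b b B B B   (applied B -> b)
  Step 13: a a b b b B B B  =>  a a b b b b B B   (applied B -> b)
  Step 14: a a b b b b B B  =>  a a b b b b B B B   (applied B -> B B)
  Step 15: a a b b b b B B B  =>  a a b b b b B B B B   (applied B -> B B)
  Step 16: a a b b b b B B B B  =>  a a b b b b b B B B   (applied B -> b)
  Step 17: a a b b b b b B B B  =>  a a b b b b b b B B   (applied B -> b)
  Step 18: a a b b b b b b B B  =>  a a b b b b b b B B B   (applied B -> B B)
  Step 19: a a b b b b b b B B B  =>  a a b b b b b b b B B   (applied B -> b)
  Step 20: a a b b b b b b b B B  =>  a a b b b b b b b b B   (applied B -> b)
  Step 21: a a b b b b b b b b B  =>  a a b b b b b b b b B B   (applied B -> B B)
  Step 22: a a b b b b b b b b B B  =>  a a b b b b b b b b B B B   (applied B -> B B)
  Step 23: a a b b b b b b b b B B B  =>  a a b b b b b b b b B B B B   (applied B -> B B)
  Step 24: a a b b b b b b b b B B B B  =>  a a b b b b b b b b b B B B   (applied B -> b)
  Step 25: a a b b b b b b b b b B B B  =>  a a b b b b b b b b b b B B   (applied B -> b)
  Step 26: a a b b b b b b b b b b B B  =>  a a b b b b b b b b b b B B B   (applied B -> B B)
  Step 27: a a b b b b b b b b b b B B B  =>  a a b b b b b b b b b b b B B   (applied B -> b)
  Step 28: a a b b b b b b b b b b b B B  =>  a a b b b b b b b b b b b b B   (applied B -> b)
  Step 29: a a b b b b b b b b b b b b B  =>  a a b b b b b b b b b b b b B B   (applied B -> B B)
  Step 30: a a b b b b b b b b b b b b B B  =>  a a b b b b b b b b b b b b b B   (applied B -> b)
  Step 31: a a b b b b b b b b b b b b b B  =>  a a b b b b b b b b b b b b b B B   (applied B -> B B)
  Step 32: a a b b b b b b b b b b b b b B B  =>  a a b b b b b b b b b b b b b b B   (applied B -> b)
  Step 33: a a b b b b b b b b b b b b b b B  =>  a a b b b b b b b b b b b b b b b   (applied B -> b)
Final yield: a a b b b b b b b b b b b b b b b
Total rewrite steps: 33

33


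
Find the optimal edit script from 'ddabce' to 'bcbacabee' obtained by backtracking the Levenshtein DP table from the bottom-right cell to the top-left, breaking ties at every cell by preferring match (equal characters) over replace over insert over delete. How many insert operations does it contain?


Edit distance = 6. Backtracking from cell (6, 9) with preference match > replace > insert > delete,
then listing the resulting alignment 'ddabce' -> 'bcbacabee' left to right:
  Step 1: insert 'b' [insertion #1]
  Step 2: insert 'c' [insertion #2]
  Step 3: insert 'b' [insertion #3]
  Step 4: replace d->a
  Step 5: replace d->c
  Step 6: keep 'a'
  Step 7: keep 'b'
  Step 8: replace c->e
  Step 9: keep 'e'
Total insertions: 3

3


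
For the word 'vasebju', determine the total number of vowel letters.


Scanning each character of 'vasebju':
  Position 1: 'v' -> consonant (running count: 0)
  Position 2: 'a' -> vowel (running count: 1)
  Position 3: 's' -> consonant (running count: 1)
  Position 4: 'e' -> vowel (running count: 2)
  Position 5: 'b' -> consonant (running count: 2)
  Position 6: 'j' -> consonant (running count: 2)
  Position 7: 'u' -> vowel (running count: 3)
Total vowels: 3

3


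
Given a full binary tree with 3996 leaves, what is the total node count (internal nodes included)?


Leaf nodes (terminals): 3996
Internal nodes = n - 1 = 3996 - 1 = 3995
Total = leaves + internal = 3996 + 3995 = 7991

7991


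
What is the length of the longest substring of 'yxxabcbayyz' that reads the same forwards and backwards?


Scanning 'yxxabcbayyz' for palindromic substrings.
Substring at positions 3-7: 'abcba'.
Check: reverse('abcba') = 'abcba' -> palindrome confirmed.
Neighbouring characters ('x' / 'y') break symmetry, so it cannot extend further.
No longer palindromic substring exists; longest length = 5

5


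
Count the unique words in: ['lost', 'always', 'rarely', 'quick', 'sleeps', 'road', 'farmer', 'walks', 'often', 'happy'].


Listing all tokens and tracking unique types:
  Token 1: 'lost' -> NEW (unique so far: 1)
  Token 2: 'always' -> NEW (unique so far: 2)
  Token 3: 'rarely' -> NEW (unique so far: 3)
  Token 4: 'quick' -> NEW (unique so far: 4)
  Token 5: 'sleeps' -> NEW (unique so far: 5)
  Token 6: 'road' -> NEW (unique so far: 6)
  Token 7: 'farmer' -> NEW (unique so far: 7)
  Token 8: 'walks' -> NEW (unique so far: 8)
  Token 9: 'often' -> NEW (unique so far: 9)
  Token 10: 'happy' -> NEW (unique so far: 10)
Unique types: ('always', 'farmer', 'happy', 'lost', 'often', 'quick', 'rarely', 'road', 'sleeps', 'walks')
Vocabulary size: 10

10


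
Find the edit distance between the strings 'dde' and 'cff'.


Building DP table for s1='dde' (len 3) and s2='cff' (len 3):
       c  f  f
    0  1  2  3
  d 1  1  2  3
  d 2  2  2  3
  e 3  3  3  3
Edit distance = dp[3][3] = 3

3


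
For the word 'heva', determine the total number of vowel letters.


Scanning each character of 'heva':
  Position 1: 'h' -> consonant (running count: 0)
  Position 2: 'e' -> vowel (running count: 1)
  Position 3: 'v' -> consonant (running count: 1)
  Position 4: 'a' -> vowel (running count: 2)
Total vowels: 2

2


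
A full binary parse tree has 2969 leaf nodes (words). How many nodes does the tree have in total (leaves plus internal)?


Leaf nodes (terminals): 2969
Internal nodes = n - 1 = 2969 - 1 = 2968
Total = leaves + internal = 2969 + 2968 = 5937

5937


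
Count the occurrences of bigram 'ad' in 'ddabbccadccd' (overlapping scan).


Scanning 'ddabbccadccd' for bigram 'ad':
  Position 0: 'dd' -> no
  Position 1: 'da' -> no
  Position 2: 'ab' -> no
  Position 3: 'bb' -> no
  Position 4: 'bc' -> no
  Position 5: 'cc' -> no
  Position 6: 'ca' -> no
  Position 7: 'ad' -> MATCH
  Position 8: 'dc' -> no
  Position 9: 'cc' -> no
  Position 10: 'cd' -> no
Total matches: 1

1


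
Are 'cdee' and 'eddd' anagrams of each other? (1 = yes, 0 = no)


Sort characters of 'cdee': 'cdee'
Sort characters of 'eddd': 'ddde'
Sorted forms differ -> they are NOT anagrams
Result: 0

0


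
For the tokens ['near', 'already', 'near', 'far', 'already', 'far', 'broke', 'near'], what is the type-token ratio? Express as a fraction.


Tokens: 8
Unique types: ('already', 'broke', 'far', 'near') = 4
TTR = 4/8
Simplify: divide both by 4 -> 1/2
TTR = 1/2

1/2


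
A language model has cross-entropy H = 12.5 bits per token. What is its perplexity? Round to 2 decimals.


Perplexity formula: PP = 2^H
H = 12.5
PP = 2^12.5
Decompose: 2^12.5 = 2^12 * 2^0.5 = 2^12 * sqrt(2)
2^12 = 4096, sqrt(2) ~ 1.4142136
PP ~ 4096 * 1.4142136 = 5792.6189056
Rounded to 2 decimals: 5792.62

5792.62


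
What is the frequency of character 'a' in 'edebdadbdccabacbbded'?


Scanning 'edebdadbdccabacbbded' for 'a':
  Position 5: 'a' -> MATCH (count: 1)
  Position 11: 'a' -> MATCH (count: 2)
  Position 13: 'a' -> MATCH (count: 3)
Total occurrences of 'a': 3

3


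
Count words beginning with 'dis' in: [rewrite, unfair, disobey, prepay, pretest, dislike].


Checking each word for prefix 'dis':
  'rewrite' -> no (count: 0)
  'unfair' -> no (count: 0)
  'disobey' -> YES, starts with 'dis' (count: 1)
  'prepay' -> no (count: 1)
  'pretest' -> no (count: 1)
  'dislike' -> YES, starts with 'dis' (count: 2)
Total with prefix 'dis': 2

2


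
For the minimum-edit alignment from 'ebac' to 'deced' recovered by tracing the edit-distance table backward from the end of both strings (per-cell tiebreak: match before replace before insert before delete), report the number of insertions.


Edit distance = 4. Backtracking from cell (4, 5) with preference match > replace > insert > delete,
then listing the resulting alignment 'ebac' -> 'deced' left to right:
  Step 1: insert 'd' [insertion #1]
  Step 2: keep 'e'
  Step 3: replace b->c
  Step 4: replace a->e
  Step 5: replace c->d
Total insertions: 1

1


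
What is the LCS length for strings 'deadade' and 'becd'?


DP table for LCS of 'deadade' and 'becd':
       b  e  c  d
    0  0  0  0  0
  d 0  0  0  0  1
  e 0  0  1  1  1
  a 0  0  1  1  1
  d 0  0  1  1  2
  a 0  0  1  1  2
  d 0  0  1  1  2
  e 0  0  1  1  2
LCS: 'ed'
LCS length = 2

2


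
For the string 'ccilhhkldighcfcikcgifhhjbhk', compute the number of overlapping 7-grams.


String 'ccilhhkldighcfcikcgifhhjbhk' has length L = 27.
Number of overlapping n-grams = L - n + 1
Substituting: 27 - 7 + 1 = 21

21


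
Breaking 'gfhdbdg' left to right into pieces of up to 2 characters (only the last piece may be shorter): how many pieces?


'gfhdbdg' has 7 characters.
Chunking with max size 2:
  Chunk 1: 'gf' (positions 0-1)
  Chunk 2: 'hd' (positions 2-3)
  Chunk 3: 'bd' (positions 4-5)
  Chunk 4: 'g' (positions 6-6)
Total chunks: ceil(7 / 2) = 4

4


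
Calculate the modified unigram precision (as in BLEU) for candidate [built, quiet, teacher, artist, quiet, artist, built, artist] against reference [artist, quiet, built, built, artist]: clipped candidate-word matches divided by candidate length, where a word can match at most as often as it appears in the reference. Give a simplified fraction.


Reference word counts: {'artist': 2, 'built': 2, 'quiet': 1}
Checking each candidate word (with clipping):
  'built' -> in reference (ref count 2, used 1/2) -> match (matches: 1)
  'quiet' -> in reference (ref count 1, used 1/1) -> match (matches: 2)
  'teacher' -> not in reference -> no match (matches: 2)
  'artist' -> in reference (ref count 2, used 1/2) -> match (matches: 3)
  'quiet' -> ref count 1 already used up (1/1) -> clipped, no match (matches: 3)
  'artist' -> in reference (ref count 2, used 2/2) -> match (matches: 4)
  'built' -> in reference (ref count 2, used 2/2) -> match (matches: 5)
  'artist' -> ref count 2 already used up (2/2) -> clipped, no match (matches: 5)
Clipped matches: 5, Candidate length: 8
Precision = 5/8

5/8


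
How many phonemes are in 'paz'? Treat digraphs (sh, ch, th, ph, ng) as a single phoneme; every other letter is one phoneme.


Parsing 'paz' greedily, digraphs first:
  'p' -> consonant phoneme (phonemes so far: 1)
  'a' -> vowel phoneme (phonemes so far: 2)
  'z' -> consonant phoneme (phonemes so far: 3)
Total phonemes: 3

3


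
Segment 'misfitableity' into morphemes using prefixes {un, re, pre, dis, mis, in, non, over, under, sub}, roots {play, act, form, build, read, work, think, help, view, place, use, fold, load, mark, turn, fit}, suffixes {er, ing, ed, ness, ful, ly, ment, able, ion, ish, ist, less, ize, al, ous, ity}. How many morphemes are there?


Segmenting 'misfitableity' against the inventory:
  'mis' -> prefix (morpheme 1)
  'fit' -> root (morpheme 2)
  'able' -> suffix (morpheme 3)
  'ity' -> suffix (morpheme 4)
Total morphemes: 4

4


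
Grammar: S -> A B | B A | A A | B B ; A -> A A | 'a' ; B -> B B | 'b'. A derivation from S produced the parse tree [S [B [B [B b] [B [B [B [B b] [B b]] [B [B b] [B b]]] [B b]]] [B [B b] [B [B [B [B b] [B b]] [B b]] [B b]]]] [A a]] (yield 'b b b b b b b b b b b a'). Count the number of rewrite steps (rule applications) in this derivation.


Every bracketed nonterminal node [X ...] in the tree is produced by exactly one rule application.
Reading the tree off as a leftmost derivation:
  Step 1: S  =>  B A   (applied S -> B A)
  Step 2: B A  =>  B B A   (applied B -> B B)
  Step 3: B B A  =>  B B B A   (applied B -> B B)
  Step 4: B B B A  =>  b B B A   (applied B -> b)
  Step 5: b B B A  =>  b B B B A   (applied B -> B B)
  Step 6: b B B B A  =>  b B B B B A   (applied B -> B B)
  Step 7: b B B B B A  =>  b B B B B B A   (applied B -> B B)
  Step 8: b B B B B B A  =>  b b B B B B A   (applied B -> b)
  Step 9: b b B B B B A  =>  b b b B B B A   (applied B -> b)
  Step 10: b b b B B B A  =>  b b b B B B B A   (applied B -> B B)
  Step 11: b b b B B B B A  =>  b b b b B B B A   (applied B -> b)
  Step 12: b b b b B B B A  =>  b b b b b B B A   (applied B -> b)
  Step 13: b b b b b B B A  =>  b b b b b b B A   (applied B -> b)
  Step 14: b b b b b b B A  =>  b b b b b b B B A   (applied B -> B B)
  Step 15: b b b b b b B B A  =>  b b b b b b b B A   (applied B -> b)
  Step 16: b b b b b b b B A  =>  b b b b b b b B B A   (applied B -> B B)
  Step 17: b b b b b b b B B A  =>  b b b b b b b B B B A   (applied B -> B B)
  Step 18: b b b b b b b B B B A  =>  b b b b b b b B B B B A   (applied B -> B B)
  Step 19: b b b b b b b B B B B A  =>  b b b b b b b b B B B A   (applied B -> b)
  Step 20: b b b b b b b b B B B A  =>  b b b b b b b b b B B A   (applied B -> b)
  Step 21: b b b b b b b b b B B A  =>  b b b b b b b b b b B A   (applied B -> b)
  Step 22: b b b b b b b b b b B A  =>  b b b b b b b b b b b A   (applied B -> b)
  Step 23: b b b b b b b b b b b A  =>  b b b b b b b b b b b a   (applied A -> a)
Final yield: b b b b b b b b b b b a
Total rewrite steps: 23

23


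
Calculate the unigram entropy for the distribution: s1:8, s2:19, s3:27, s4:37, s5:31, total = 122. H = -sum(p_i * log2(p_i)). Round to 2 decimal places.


Computing entropy H = -sum(p_i * log2(p_i)):
  s1: p = 8/122 = 0.0656, -p*log2(p) = 0.2578
  s2: p = 19/122 = 0.1557, -p*log2(p) = 0.4178
  s3: p = 27/122 = 0.2213, -p*log2(p) = 0.4815
  s4: p = 37/122 = 0.3033, -p*log2(p) = 0.5220
  s5: p = 31/122 = 0.2541, -p*log2(p) = 0.5022
H = sum of terms = 2.1813
Rounded to 2 decimals: 2.18

2.18


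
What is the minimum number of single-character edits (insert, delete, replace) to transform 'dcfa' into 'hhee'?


Building DP table for s1='dcfa' (len 4) and s2='hhee' (len 4):
       h  h  e  e
    0  1  2  3  4
  d 1  1  2  3  4
  c 2  2  2  3  4
  f 3  3  3  3  4
  a 4  4  4  4  4
Edit distance = dp[4][4] = 4

4


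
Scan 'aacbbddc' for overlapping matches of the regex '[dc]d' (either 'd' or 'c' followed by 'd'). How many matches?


Pattern: [dc]d means either 'd' or 'c' followed by 'd'.
Scanning 'aacbbddc' position-by-position:
  Pos 0: window 'aa' -> no
  Pos 1: window 'ac' -> no
  Pos 2: window 'cb' -> no
  Pos 3: window 'bb' -> no
  Pos 4: window 'bd' -> no
  Pos 5: window 'dd' -> MATCH
  Pos 6: window 'dc' -> no
  Pos 7: window 'c' -> no
Total matches: 1

1


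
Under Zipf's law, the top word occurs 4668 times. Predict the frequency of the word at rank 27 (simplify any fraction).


Zipf's law: freq(rank) = f1 / rank
f1 = 4668, rank = 27
freq = 4668 / 27
GCD(4668, 27) = 3
Simplified: 1556/9

1556/9


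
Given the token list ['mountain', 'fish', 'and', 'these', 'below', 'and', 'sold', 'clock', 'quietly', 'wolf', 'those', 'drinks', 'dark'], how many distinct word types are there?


Listing all tokens and tracking unique types:
  Token 1: 'mountain' -> NEW (unique so far: 1)
  Token 2: 'fish' -> NEW (unique so far: 2)
  Token 3: 'and' -> NEW (unique so far: 3)
  Token 4: 'these' -> NEW (unique so far: 4)
  Token 5: 'below' -> NEW (unique so far: 5)
  Token 6: 'and' -> duplicate (unique so far: 5)
  Token 7: 'sold' -> NEW (unique so far: 6)
  Token 8: 'clock' -> NEW (unique so far: 7)
  Token 9: 'quietly' -> NEW (unique so far: 8)
  Token 10: 'wolf' -> NEW (unique so far: 9)
  Token 11: 'those' -> NEW (unique so far: 10)
  Token 12: 'drinks' -> NEW (unique so far: 11)
  Token 13: 'dark' -> NEW (unique so far: 12)
Unique types: ('and', 'below', 'clock', 'dark', 'drinks', 'fish', 'mountain', 'quietly', 'sold', 'these', 'those', 'wolf')
Vocabulary size: 12

12


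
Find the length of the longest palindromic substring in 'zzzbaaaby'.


Scanning 'zzzbaaaby' for palindromic substrings.
Substring at positions 3-7: 'baaab'.
Check: reverse('baaab') = 'baaab' -> palindrome confirmed.
Neighbouring characters ('z' / 'y') break symmetry, so it cannot extend further.
No longer palindromic substring exists; longest length = 5

5


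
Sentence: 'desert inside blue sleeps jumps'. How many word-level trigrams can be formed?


Word trigrams from [5] words:
  Trigram 1: (desert inside blue)
  Trigram 2: (inside blue sleeps)
  Trigram 3: (blue sleeps jumps)
Total word trigrams: 5 - 2 = 3

3


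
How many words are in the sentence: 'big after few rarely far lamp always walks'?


Counting words by splitting on spaces:
  Word 1: 'big'
  Word 2: 'after'
  Word 3: 'few'
  Word 4: 'rarely'
  Word 5: 'far'
  Word 6: 'lamp'
  Word 7: 'always'
  Word 8: 'walks'
Total words: 8

8


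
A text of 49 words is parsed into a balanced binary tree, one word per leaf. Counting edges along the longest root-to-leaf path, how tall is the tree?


In a balanced binary tree with n leaves the deepest leaf is ceil(log2(n)) edges below the root.
log2(49) = 5.6147
ceil(5.6147) = 6
height (edges) = 6

6


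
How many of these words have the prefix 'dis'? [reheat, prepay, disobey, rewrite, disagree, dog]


Checking each word for prefix 'dis':
  'reheat' -> no (count: 0)
  'prepay' -> no (count: 0)
  'disobey' -> YES, starts with 'dis' (count: 1)
  'rewrite' -> no (count: 1)
  'disagree' -> YES, starts with 'dis' (count: 2)
  'dog' -> no (count: 2)
Total with prefix 'dis': 2

2


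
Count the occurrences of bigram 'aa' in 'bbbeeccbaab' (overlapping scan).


Scanning 'bbbeeccbaab' for bigram 'aa':
  Position 0: 'bb' -> no
  Position 1: 'bb' -> no
  Position 2: 'be' -> no
  Position 3: 'ee' -> no
  Position 4: 'ec' -> no
  Position 5: 'cc' -> no
  Position 6: 'cb' -> no
  Position 7: 'ba' -> no
  Position 8: 'aa' -> MATCH
  Position 9: 'ab' -> no
Total matches: 1

1


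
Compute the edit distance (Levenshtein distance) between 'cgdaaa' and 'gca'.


Building DP table for s1='cgdaaa' (len 6) and s2='gca' (len 3):
       g  c  a
    0  1  2  3
  c 1  1  1  2
  g 2  1  2  2
  d 3  2  2  3
  a 4  3  3  2
  a 5  4  4  3
  a 6  5  5  4
Edit distance = dp[6][3] = 4

4


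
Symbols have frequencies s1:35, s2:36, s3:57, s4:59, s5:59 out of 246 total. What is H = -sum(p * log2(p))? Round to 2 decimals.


Computing entropy H = -sum(p_i * log2(p_i)):
  s1: p = 35/246 = 0.1423, -p*log2(p) = 0.4003
  s2: p = 36/246 = 0.1463, -p*log2(p) = 0.4057
  s3: p = 57/246 = 0.2317, -p*log2(p) = 0.4888
  s4: p = 59/246 = 0.2398, -p*log2(p) = 0.4940
  s5: p = 59/246 = 0.2398, -p*log2(p) = 0.4940
H = sum of terms = 2.2828
Rounded to 2 decimals: 2.28

2.28


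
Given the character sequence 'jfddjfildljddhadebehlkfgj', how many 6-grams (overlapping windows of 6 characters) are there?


String 'jfddjfildljddhadebehlkfgj' has length L = 25.
Number of overlapping n-grams = L - n + 1
Substituting: 25 - 6 + 1 = 20

20


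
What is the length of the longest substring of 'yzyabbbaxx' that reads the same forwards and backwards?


Scanning 'yzyabbbaxx' for palindromic substrings.
Substring at positions 3-7: 'abbba'.
Check: reverse('abbba') = 'abbba' -> palindrome confirmed.
Neighbouring characters ('y' / 'x') break symmetry, so it cannot extend further.
No longer palindromic substring exists; longest length = 5

5


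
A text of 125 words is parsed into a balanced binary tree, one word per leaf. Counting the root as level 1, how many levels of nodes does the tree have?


In a balanced binary tree with n leaves the deepest leaf is ceil(log2(n)) edges below the root,
so counting node levels inclusive of root and leaves gives ceil(log2(n)) + 1 levels.
log2(125) = 6.9658
ceil(6.9658) = 7
levels = 7 + 1 = 8

8


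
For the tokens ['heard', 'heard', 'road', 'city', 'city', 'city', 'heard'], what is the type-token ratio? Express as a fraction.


Tokens: 7
Unique types: ('city', 'heard', 'road') = 3
TTR = 3/7
Already in lowest terms.

3/7


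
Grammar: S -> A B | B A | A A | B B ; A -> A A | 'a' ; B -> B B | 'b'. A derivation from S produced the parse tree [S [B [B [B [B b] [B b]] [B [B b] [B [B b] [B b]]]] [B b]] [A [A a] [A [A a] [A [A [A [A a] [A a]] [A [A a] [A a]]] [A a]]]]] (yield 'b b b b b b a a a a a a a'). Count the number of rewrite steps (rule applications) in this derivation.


Every bracketed nonterminal node [X ...] in the tree is produced by exactly one rule application.
Reading the tree off as a leftmost derivation:
  Step 1: S  =>  B A   (applied S -> B A)
  Step 2: B A  =>  B B A   (applied B -> B B)
  Step 3: B B A  =>  B B B A   (applied B -> B B)
  Step 4: B B B A  =>  B B B B A   (applied B -> B B)
  Step 5: B B B B A  =>  b B B B A   (applied B -> b)
  Step 6: b B B B A  =>  b b B B A   (applied B -> b)
  Step 7: b b B B A  =>  b b B B B A   (applied B -> B B)
  Step 8: b b B B B A  =>  b b b B B A   (applied B -> b)
  Step 9: b b b B B A  =>  b b b B B B A   (applied B -> B B)
  Step 10: b b b B B B A  =>  b b b b B B A   (applied B -> b)
  Step 11: b b b b B B A  =>  b b b b b B A   (applied B -> b)
  Step 12: b b b b b B A  =>  b b b b b b A   (applied B -> b)
  Step 13: b b b b b b A  =>  b b b b b b A A   (applied A -> A A)
  Step 14: b b b b b b A A  =>  b b b b b b a A   (applied A -> a)
  Step 15: b b b b b b a A  =>  b b b b b b a A A   (applied A -> A A)
  Step 16: b b b b b b a A A  =>  b b b b b b a a A   (applied A -> a)
  Step 17: b b b b b b a a A  =>  b b b b b b a a A A   (applied A -> A A)
  Step 18: b b b b b b a a A A  =>  b b b b b b a a A A A   (applied A -> A A)
  Step 19: b b b b b b a a A A A  =>  b b b b b b a a A A A A   (applied A -> A A)
  Step 20: b b b b b b a a A A A A  =>  b b b b b b a a a A A A   (applied A -> a)
  Step 21: b b b b b b a a a A A A  =>  b b b b b b a a a a A A   (applied A -> a)
  Step 22: b b b b b b a a a a A A  =>  b b b b b b a a a a A A A   (applied A -> A A)
  Step 23: b b b b b b a a a a A A A  =>  b b b b b b a a a a a A A   (applied A -> a)
  Step 24: b b b b b b a a a a a A A  =>  b b b b b b a a a a a a A   (applied A -> a)
  Step 25: b b b b b b a a a a a a A  =>  b b b b b b a a a a a a a   (applied A -> a)
Final yield: b b b b b b a a a a a a a
Total rewrite steps: 25

25


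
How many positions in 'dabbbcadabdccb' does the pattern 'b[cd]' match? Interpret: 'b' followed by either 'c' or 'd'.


Pattern: b[cd] means 'b' followed by either 'c' or 'd'.
Scanning 'dabbbcadabdccb' position-by-position:
  Pos 0: window 'da' -> no
  Pos 1: window 'ab' -> no
  Pos 2: window 'bb' -> no
  Pos 3: window 'bb' -> no
  Pos 4: window 'bc' -> MATCH
  Pos 5: window 'ca' -> no
  Pos 6: window 'ad' -> no
  Pos 7: window 'da' -> no
  Pos 8: window 'ab' -> no
  Pos 9: window 'bd' -> MATCH
  Pos 10: window 'dc' -> no
  Pos 11: window 'cc' -> no
  Pos 12: window 'cb' -> no
  Pos 13: window 'b' -> no
Total matches: 2

2


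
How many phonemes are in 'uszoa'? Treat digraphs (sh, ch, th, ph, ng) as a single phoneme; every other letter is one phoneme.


Parsing 'uszoa' greedily, digraphs first:
  'u' -> vowel phoneme (phonemes so far: 1)
  's' -> consonant phoneme (phonemes so far: 2)
  'z' -> consonant phoneme (phonemes so far: 3)
  'o' -> vowel phoneme (phonemes so far: 4)
  'a' -> vowel phoneme (phonemes so far: 5)
Total phonemes: 5

5


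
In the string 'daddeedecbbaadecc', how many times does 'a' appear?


Scanning 'daddeedecbbaadecc' for 'a':
  Position 1: 'a' -> MATCH (count: 1)
  Position 11: 'a' -> MATCH (count: 2)
  Position 12: 'a' -> MATCH (count: 3)
Total occurrences of 'a': 3

3


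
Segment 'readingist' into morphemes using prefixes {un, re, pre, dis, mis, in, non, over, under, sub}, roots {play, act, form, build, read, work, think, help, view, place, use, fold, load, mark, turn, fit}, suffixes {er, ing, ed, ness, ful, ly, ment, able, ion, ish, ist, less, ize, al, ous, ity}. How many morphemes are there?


Segmenting 'readingist' against the inventory:
  'read' -> root (morpheme 1)
  'ing' -> suffix (morpheme 2)
  'ist' -> suffix (morpheme 3)
Total morphemes: 3

3
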